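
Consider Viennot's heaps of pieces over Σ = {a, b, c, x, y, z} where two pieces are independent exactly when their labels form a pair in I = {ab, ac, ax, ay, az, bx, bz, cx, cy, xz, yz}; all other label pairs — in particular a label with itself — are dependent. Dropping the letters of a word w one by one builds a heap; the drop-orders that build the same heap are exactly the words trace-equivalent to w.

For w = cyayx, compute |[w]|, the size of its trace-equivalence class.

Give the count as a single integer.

0(c) covers ∅
1(y) covers ∅
2(a) covers ∅
3(y) covers 1:y
4(x) covers 3:y
floor of heap: 0:c, 1:y, 2:a
completions by unplaced set U, small U first (add the entries for U minus each lowest piece of U):
  |U|=1: {0}:1  {2}:1  {4}:1
  |U|=2: {0,2}:2  {0,4}:2  {2,4}:2  {3,4}:1
  |U|=3: {0,2,4}:6  {0,3,4}:3  {1,3,4}:1  {2,3,4}:3
  start at 0(c): 4
  start at 1(y): 12
  start at 2(a): 4
sum over floor = 20

20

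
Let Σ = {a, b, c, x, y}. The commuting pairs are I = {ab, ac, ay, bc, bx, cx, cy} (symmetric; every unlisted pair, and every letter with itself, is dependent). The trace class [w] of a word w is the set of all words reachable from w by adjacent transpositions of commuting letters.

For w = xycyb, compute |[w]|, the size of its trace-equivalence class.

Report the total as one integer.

5

0(x) covers ∅
1(y) covers 0:x
2(c) covers ∅
3(y) covers 1:y
4(b) covers 3:y
floor of heap: 0:x, 2:c
completions by unplaced set U, small U first (add the entries for U minus each lowest piece of U):
  |U|=1: {2}:1  {4}:1
  |U|=2: {2,4}:2  {3,4}:1
  |U|=3: {1,3,4}:1  {2,3,4}:3
  start at 0(x): 4
  start at 2(c): 1
sum over floor = 5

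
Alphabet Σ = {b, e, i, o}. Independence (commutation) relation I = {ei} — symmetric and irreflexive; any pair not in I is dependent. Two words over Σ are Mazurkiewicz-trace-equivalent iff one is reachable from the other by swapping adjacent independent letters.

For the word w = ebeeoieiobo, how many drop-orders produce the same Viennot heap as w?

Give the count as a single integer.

piece 0:e — minimal
piece 1:b rests on {0:e}
piece 2:e rests on {1:b}
piece 3:e rests on {2:e}
piece 4:o rests on {3:e}
piece 5:i rests on {4:o}
piece 6:e rests on {4:o}
piece 7:i rests on {5:i}
piece 8:o rests on {6:e, 7:i}
piece 9:b rests on {8:o}
piece 10:o rests on {9:b}
minimal pieces: {0:e}
ways to finish when only these pieces remain (= sum over removing one remaining piece with nothing left below it):
  1 left: {10}→1
  2 left: {9,10}→1
  3 left: {8,9,10}→1
  4 left: {6,8,9,10}→1  {7,8,9,10}→1
  5 left: {5,7,8,9,10}→1  {6,7,8,9,10}→2
  6 left: {5,6,7,8,9,10}→3
  7 left: {4,5,6,7,8,9,10}→3
  8 left: {3,4,5,6,7,8,9,10}→3
  9 left: {2,3,4,5,6,7,8,9,10}→3
  placing 0:e first → 3 extensions

3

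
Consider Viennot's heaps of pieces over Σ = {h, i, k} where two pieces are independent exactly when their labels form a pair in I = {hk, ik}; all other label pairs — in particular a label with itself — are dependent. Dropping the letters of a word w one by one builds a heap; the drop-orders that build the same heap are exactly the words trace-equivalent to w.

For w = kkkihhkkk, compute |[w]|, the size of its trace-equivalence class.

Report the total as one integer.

84

0(k) covers ∅
1(k) covers 0:k
2(k) covers 1:k
3(i) covers ∅
4(h) covers 3:i
5(h) covers 4:h
6(k) covers 2:k
7(k) covers 6:k
8(k) covers 7:k
floor of heap: 0:k, 3:i
completions by unplaced set U, small U first (add the entries for U minus each lowest piece of U):
  |U|=1: {5}:1  {8}:1
  |U|=2: {4,5}:1  {5,8}:2  {7,8}:1
  |U|=3: {3,4,5}:1  {4,5,8}:3  {5,7,8}:3  {6,7,8}:1
  |U|=4: {2,6,7,8}:1  {3,4,5,8}:4  {4,5,7,8}:6  {5,6,7,8}:4
  |U|=5: {1,2,6,7,8}:1  {2,5,6,7,8}:5  {3,4,5,7,8}:10  {4,5,6,7,8}:10
  |U|=6: {0,1,2,6,7,8}:1  {1,2,5,6,7,8}:6  {2,4,5,6,7,8}:15  {3,4,5,6,7,8}:20
  |U|=7: {0,1,2,5,6,7,8}:7  {1,2,4,5,6,7,8}:21  {2,3,4,5,6,7,8}:35
  start at 0(k): 56
  start at 3(i): 28
sum over floor = 84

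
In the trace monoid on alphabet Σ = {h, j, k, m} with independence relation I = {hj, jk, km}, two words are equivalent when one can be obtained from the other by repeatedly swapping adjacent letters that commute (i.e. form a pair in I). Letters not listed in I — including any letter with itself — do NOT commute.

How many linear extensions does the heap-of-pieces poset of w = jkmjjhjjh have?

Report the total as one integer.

#0=j has no predecessor
#1=k has no predecessor
#2=m depends on [0:j]
#3=j depends on [2:m]
#4=j depends on [3:j]
#5=h depends on [1:k, 2:m]
#6=j depends on [4:j]
#7=j depends on [6:j]
#8=h depends on [5:h]
sources: [0:j, 1:k]
N(rest) = Σ N(rest − s) over sources s of rest; N(one piece) = 1:
  size 1 → [7]=1  [8]=1
  size 2 → [5,8]=1  [6,7]=1  [7,8]=2
  size 3 → [1,5,8]=1  [4,6,7]=1  [5,7,8]=3  [6,7,8]=3
  size 4 → [1,5,7,8]=4  [3,4,6,7]=1  [4,6,7,8]=4  [5,6,7,8]=6
  size 5 → [1,5,6,7,8]=10  [3,4,6,7,8]=5  [4,5,6,7,8]=10
  size 6 → [1,4,5,6,7,8]=20  [3,4,5,6,7,8]=15
  size 7 → [1,3,4,5,6,7,8]=35  [2,3,4,5,6,7,8]=15
  first=0(j) contributes 50
  first=1(k) contributes 15
|[w]| = 65

65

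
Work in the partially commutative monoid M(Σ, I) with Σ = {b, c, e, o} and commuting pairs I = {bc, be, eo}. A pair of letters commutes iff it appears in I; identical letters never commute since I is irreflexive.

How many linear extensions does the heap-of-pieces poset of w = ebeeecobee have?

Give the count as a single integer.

piece 0:e — minimal
piece 1:b — minimal
piece 2:e rests on {0:e}
piece 3:e rests on {2:e}
piece 4:e rests on {3:e}
piece 5:c rests on {4:e}
piece 6:o rests on {1:b, 5:c}
piece 7:b rests on {6:o}
piece 8:e rests on {5:c}
piece 9:e rests on {8:e}
minimal pieces: {0:e, 1:b}
ways to finish when only these pieces remain (= sum over removing one remaining piece with nothing left below it):
  1 left: {7}→1  {9}→1
  2 left: {6,7}→1  {7,9}→2  {8,9}→1
  3 left: {1,6,7}→1  {6,7,9}→3  {7,8,9}→3
  4 left: {1,6,7,9}→4  {6,7,8,9}→6
  5 left: {1,6,7,8,9}→10  {5,6,7,8,9}→6
  6 left: {1,5,6,7,8,9}→16  {4,5,6,7,8,9}→6
  7 left: {1,4,5,6,7,8,9}→22  {3,4,5,6,7,8,9}→6
  8 left: {1,3,4,5,6,7,8,9}→28  {2,3,4,5,6,7,8,9}→6
  placing 0:e first → 34 extensions
  placing 1:b first → 6 extensions
total linear extensions = 40

40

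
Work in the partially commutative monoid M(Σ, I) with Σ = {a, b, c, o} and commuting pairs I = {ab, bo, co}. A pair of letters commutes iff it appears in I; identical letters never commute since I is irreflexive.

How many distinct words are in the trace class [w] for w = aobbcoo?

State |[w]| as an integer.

34

0(a) covers ∅
1(o) covers 0:a
2(b) covers ∅
3(b) covers 2:b
4(c) covers 0:a, 3:b
5(o) covers 1:o
6(o) covers 5:o
floor of heap: 0:a, 2:b
completions by unplaced set U, small U first (add the entries for U minus each lowest piece of U):
  |U|=1: {4}:1  {6}:1
  |U|=2: {3,4}:1  {4,6}:2  {5,6}:1
  |U|=3: {1,5,6}:1  {2,3,4}:1  {3,4,6}:3  {4,5,6}:3
  |U|=4: {1,4,5,6}:4  {2,3,4,6}:4  {3,4,5,6}:6
  |U|=5: {0,1,4,5,6}:4  {1,3,4,5,6}:10  {2,3,4,5,6}:10
  start at 0(a): 20
  start at 2(b): 14
sum over floor = 34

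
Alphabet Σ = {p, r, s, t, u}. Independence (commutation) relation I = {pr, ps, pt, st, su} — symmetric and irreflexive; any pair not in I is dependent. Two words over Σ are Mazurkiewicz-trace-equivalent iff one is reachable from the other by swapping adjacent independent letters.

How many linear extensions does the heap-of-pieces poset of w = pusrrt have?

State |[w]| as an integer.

3

0(p) covers ∅
1(u) covers 0:p
2(s) covers ∅
3(r) covers 1:u, 2:s
4(r) covers 3:r
5(t) covers 4:r
floor of heap: 0:p, 2:s
completions by unplaced set U, small U first (add the entries for U minus each lowest piece of U):
  |U|=1: {5}:1
  |U|=2: {4,5}:1
  |U|=3: {3,4,5}:1
  |U|=4: {1,3,4,5}:1  {2,3,4,5}:1
  start at 0(p): 2
  start at 2(s): 1
sum over floor = 3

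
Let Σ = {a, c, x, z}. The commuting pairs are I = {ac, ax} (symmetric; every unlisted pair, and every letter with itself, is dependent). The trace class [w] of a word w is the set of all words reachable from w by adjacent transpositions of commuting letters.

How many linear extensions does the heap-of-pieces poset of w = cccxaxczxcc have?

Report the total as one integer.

7

0(c) covers ∅
1(c) covers 0:c
2(c) covers 1:c
3(x) covers 2:c
4(a) covers ∅
5(x) covers 3:x
6(c) covers 5:x
7(z) covers 4:a, 6:c
8(x) covers 7:z
9(c) covers 8:x
10(c) covers 9:c
floor of heap: 0:c, 4:a
completions by unplaced set U, small U first (add the entries for U minus each lowest piece of U):
  |U|=1: {10}:1
  |U|=2: {9,10}:1
  |U|=3: {8,9,10}:1
  |U|=4: {7,8,9,10}:1
  |U|=5: {4,7,8,9,10}:1  {6,7,8,9,10}:1
  |U|=6: {4,6,7,8,9,10}:2  {5,6,7,8,9,10}:1
  |U|=7: {3,5,6,7,8,9,10}:1  {4,5,6,7,8,9,10}:3
  |U|=8: {2,3,5,6,7,8,9,10}:1  {3,4,5,6,7,8,9,10}:4
  |U|=9: {1,2,3,5,6,7,8,9,10}:1  {2,3,4,5,6,7,8,9,10}:5
  start at 0(c): 6
  start at 4(a): 1
sum over floor = 7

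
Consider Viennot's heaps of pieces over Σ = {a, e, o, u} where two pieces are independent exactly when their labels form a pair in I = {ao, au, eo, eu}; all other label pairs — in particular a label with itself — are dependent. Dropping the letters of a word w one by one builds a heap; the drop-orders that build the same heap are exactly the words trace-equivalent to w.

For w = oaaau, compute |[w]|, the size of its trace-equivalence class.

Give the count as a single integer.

10

#0=o has no predecessor
#1=a has no predecessor
#2=a depends on [1:a]
#3=a depends on [2:a]
#4=u depends on [0:o]
sources: [0:o, 1:a]
N(rest) = Σ N(rest − s) over sources s of rest; N(one piece) = 1:
  size 1 → [3]=1  [4]=1
  size 2 → [0,4]=1  [2,3]=1  [3,4]=2
  size 3 → [0,3,4]=3  [1,2,3]=1  [2,3,4]=3
  first=0(o) contributes 4
  first=1(a) contributes 6
|[w]| = 10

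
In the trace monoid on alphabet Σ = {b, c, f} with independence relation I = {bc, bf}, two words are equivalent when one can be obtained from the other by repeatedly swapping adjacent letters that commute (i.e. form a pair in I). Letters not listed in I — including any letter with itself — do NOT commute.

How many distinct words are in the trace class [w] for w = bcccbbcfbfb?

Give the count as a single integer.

#0=b has no predecessor
#1=c has no predecessor
#2=c depends on [1:c]
#3=c depends on [2:c]
#4=b depends on [0:b]
#5=b depends on [4:b]
#6=c depends on [3:c]
#7=f depends on [6:c]
#8=b depends on [5:b]
#9=f depends on [7:f]
#10=b depends on [8:b]
sources: [0:b, 1:c]
N(rest) = Σ N(rest − s) over sources s of rest; N(one piece) = 1:
  size 1 → [9]=1  [10]=1
  size 2 → [7,9]=1  [8,10]=1  [9,10]=2
  size 3 → [5,8,10]=1  [6,7,9]=1  [7,9,10]=3  [8,9,10]=3
  size 4 → [3,6,7,9]=1  [4,5,8,10]=1  [5,8,9,10]=4  [6,7,9,10]=4  [7,8,9,10]=6
  size 5 → [0,4,5,8,10]=1  [2,3,6,7,9]=1  [3,6,7,9,10]=5  [4,5,8,9,10]=5  [5,7,8,9,10]=10  [6,7,8,9,10]=10
  size 6 → [0,4,5,8,9,10]=6  [1,2,3,6,7,9]=1  [2,3,6,7,9,10]=6  [3,6,7,8,9,10]=15  [4,5,7,8,9,10]=15  [5,6,7,8,9,10]=20
  size 7 → [0,4,5,7,8,9,10]=21  [1,2,3,6,7,9,10]=7  [2,3,6,7,8,9,10]=21  [3,5,6,7,8,9,10]=35  [4,5,6,7,8,9,10]=35
  size 8 → [0,4,5,6,7,8,9,10]=56  [1,2,3,6,7,8,9,10]=28  [2,3,5,6,7,8,9,10]=56  [3,4,5,6,7,8,9,10]=70
  size 9 → [0,3,4,5,6,7,8,9,10]=126  [1,2,3,5,6,7,8,9,10]=84  [2,3,4,5,6,7,8,9,10]=126
  first=0(b) contributes 210
  first=1(c) contributes 252
|[w]| = 462

462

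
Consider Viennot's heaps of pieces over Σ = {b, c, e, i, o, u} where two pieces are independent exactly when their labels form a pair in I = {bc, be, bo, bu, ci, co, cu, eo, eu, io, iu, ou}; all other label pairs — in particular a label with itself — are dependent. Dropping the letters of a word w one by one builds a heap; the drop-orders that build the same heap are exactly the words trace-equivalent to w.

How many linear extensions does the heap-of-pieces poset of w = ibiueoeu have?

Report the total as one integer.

168

#0=i has no predecessor
#1=b depends on [0:i]
#2=i depends on [1:b]
#3=u has no predecessor
#4=e depends on [2:i]
#5=o has no predecessor
#6=e depends on [4:e]
#7=u depends on [3:u]
sources: [0:i, 3:u, 5:o]
N(rest) = Σ N(rest − s) over sources s of rest; N(one piece) = 1:
  size 1 → [5]=1  [6]=1  [7]=1
  size 2 → [3,7]=1  [4,6]=1  [5,6]=2  [5,7]=2  [6,7]=2
  size 3 → [2,4,6]=1  [3,5,7]=3  [3,6,7]=3  [4,5,6]=3  [4,6,7]=3  [5,6,7]=6
  size 4 → [1,2,4,6]=1  [2,4,5,6]=4  [2,4,6,7]=4  [3,4,6,7]=6  [3,5,6,7]=12  [4,5,6,7]=12
  size 5 → [0,1,2,4,6]=1  [1,2,4,5,6]=5  [1,2,4,6,7]=5  [2,3,4,6,7]=10  [2,4,5,6,7]=20  [3,4,5,6,7]=30
  size 6 → [0,1,2,4,5,6]=6  [0,1,2,4,6,7]=6  [1,2,3,4,6,7]=15  [1,2,4,5,6,7]=30  [2,3,4,5,6,7]=60
  first=0(i) contributes 105
  first=3(u) contributes 42
  first=5(o) contributes 21
|[w]| = 168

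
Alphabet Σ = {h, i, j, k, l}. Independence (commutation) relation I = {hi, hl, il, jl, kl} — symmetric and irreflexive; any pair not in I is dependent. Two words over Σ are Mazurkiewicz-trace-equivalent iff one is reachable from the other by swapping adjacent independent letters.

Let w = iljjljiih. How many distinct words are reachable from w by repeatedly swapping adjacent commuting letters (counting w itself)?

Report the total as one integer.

108

piece 0:i — minimal
piece 1:l — minimal
piece 2:j rests on {0:i}
piece 3:j rests on {2:j}
piece 4:l rests on {1:l}
piece 5:j rests on {3:j}
piece 6:i rests on {5:j}
piece 7:i rests on {6:i}
piece 8:h rests on {5:j}
minimal pieces: {0:i, 1:l}
ways to finish when only these pieces remain (= sum over removing one remaining piece with nothing left below it):
  1 left: {4}→1  {7}→1  {8}→1
  2 left: {1,4}→1  {4,7}→2  {4,8}→2  {6,7}→1  {7,8}→2
  3 left: {1,4,7}→3  {1,4,8}→3  {4,6,7}→3  {4,7,8}→6  {6,7,8}→3
  4 left: {1,4,6,7}→6  {1,4,7,8}→12  {4,6,7,8}→12  {5,6,7,8}→3
  5 left: {1,4,6,7,8}→30  {3,5,6,7,8}→3  {4,5,6,7,8}→15
  6 left: {1,4,5,6,7,8}→45  {2,3,5,6,7,8}→3  {3,4,5,6,7,8}→18
  7 left: {0,2,3,5,6,7,8}→3  {1,3,4,5,6,7,8}→63  {2,3,4,5,6,7,8}→21
  placing 0:i first → 84 extensions
  placing 1:l first → 24 extensions
total linear extensions = 108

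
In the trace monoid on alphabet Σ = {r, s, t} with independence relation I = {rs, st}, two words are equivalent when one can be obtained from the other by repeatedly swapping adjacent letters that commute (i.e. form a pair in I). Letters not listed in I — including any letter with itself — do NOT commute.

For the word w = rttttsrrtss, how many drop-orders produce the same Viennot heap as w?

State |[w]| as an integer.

0(r) covers ∅
1(t) covers 0:r
2(t) covers 1:t
3(t) covers 2:t
4(t) covers 3:t
5(s) covers ∅
6(r) covers 4:t
7(r) covers 6:r
8(t) covers 7:r
9(s) covers 5:s
10(s) covers 9:s
floor of heap: 0:r, 5:s
completions by unplaced set U, small U first (add the entries for U minus each lowest piece of U):
  |U|=1: {8}:1  {10}:1
  |U|=2: {7,8}:1  {8,10}:2  {9,10}:1
  |U|=3: {5,9,10}:1  {6,7,8}:1  {7,8,10}:3  {8,9,10}:3
  |U|=4: {4,6,7,8}:1  {5,8,9,10}:4  {6,7,8,10}:4  {7,8,9,10}:6
  |U|=5: {3,4,6,7,8}:1  {4,6,7,8,10}:5  {5,7,8,9,10}:10  {6,7,8,9,10}:10
  |U|=6: {2,3,4,6,7,8}:1  {3,4,6,7,8,10}:6  {4,6,7,8,9,10}:15  {5,6,7,8,9,10}:20
  |U|=7: {1,2,3,4,6,7,8}:1  {2,3,4,6,7,8,10}:7  {3,4,6,7,8,9,10}:21  {4,5,6,7,8,9,10}:35
  |U|=8: {0,1,2,3,4,6,7,8}:1  {1,2,3,4,6,7,8,10}:8  {2,3,4,6,7,8,9,10}:28  {3,4,5,6,7,8,9,10}:56
  |U|=9: {0,1,2,3,4,6,7,8,10}:9  {1,2,3,4,6,7,8,9,10}:36  {2,3,4,5,6,7,8,9,10}:84
  start at 0(r): 120
  start at 5(s): 45
sum over floor = 165

165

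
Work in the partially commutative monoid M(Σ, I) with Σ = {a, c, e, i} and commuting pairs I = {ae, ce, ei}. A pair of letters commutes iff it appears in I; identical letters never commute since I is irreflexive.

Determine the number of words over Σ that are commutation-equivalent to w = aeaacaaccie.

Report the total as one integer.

55

#0=a has no predecessor
#1=e has no predecessor
#2=a depends on [0:a]
#3=a depends on [2:a]
#4=c depends on [3:a]
#5=a depends on [4:c]
#6=a depends on [5:a]
#7=c depends on [6:a]
#8=c depends on [7:c]
#9=i depends on [8:c]
#10=e depends on [1:e]
sources: [0:a, 1:e]
N(rest) = Σ N(rest − s) over sources s of rest; N(one piece) = 1:
  size 1 → [9]=1  [10]=1
  size 2 → [1,10]=1  [8,9]=1  [9,10]=2
  size 3 → [1,9,10]=3  [7,8,9]=1  [8,9,10]=3
  size 4 → [1,8,9,10]=6  [6,7,8,9]=1  [7,8,9,10]=4
  size 5 → [1,7,8,9,10]=10  [5,6,7,8,9]=1  [6,7,8,9,10]=5
  size 6 → [1,6,7,8,9,10]=15  [4,5,6,7,8,9]=1  [5,6,7,8,9,10]=6
  size 7 → [1,5,6,7,8,9,10]=21  [3,4,5,6,7,8,9]=1  [4,5,6,7,8,9,10]=7
  size 8 → [1,4,5,6,7,8,9,10]=28  [2,3,4,5,6,7,8,9]=1  [3,4,5,6,7,8,9,10]=8
  size 9 → [0,2,3,4,5,6,7,8,9]=1  [1,3,4,5,6,7,8,9,10]=36  [2,3,4,5,6,7,8,9,10]=9
  first=0(a) contributes 45
  first=1(e) contributes 10
|[w]| = 55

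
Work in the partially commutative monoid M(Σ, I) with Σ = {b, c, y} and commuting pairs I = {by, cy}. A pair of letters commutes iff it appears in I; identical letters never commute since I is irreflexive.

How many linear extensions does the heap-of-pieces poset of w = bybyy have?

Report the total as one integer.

10

piece 0:b — minimal
piece 1:y — minimal
piece 2:b rests on {0:b}
piece 3:y rests on {1:y}
piece 4:y rests on {3:y}
minimal pieces: {0:b, 1:y}
ways to finish when only these pieces remain (= sum over removing one remaining piece with nothing left below it):
  1 left: {2}→1  {4}→1
  2 left: {0,2}→1  {2,4}→2  {3,4}→1
  3 left: {0,2,4}→3  {1,3,4}→1  {2,3,4}→3
  placing 0:b first → 4 extensions
  placing 1:y first → 6 extensions
total linear extensions = 10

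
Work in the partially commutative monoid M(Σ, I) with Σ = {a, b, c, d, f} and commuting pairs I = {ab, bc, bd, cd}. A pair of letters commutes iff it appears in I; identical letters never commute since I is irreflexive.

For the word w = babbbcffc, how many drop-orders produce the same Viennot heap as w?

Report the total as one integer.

piece 0:b — minimal
piece 1:a — minimal
piece 2:b rests on {0:b}
piece 3:b rests on {2:b}
piece 4:b rests on {3:b}
piece 5:c rests on {1:a}
piece 6:f rests on {4:b, 5:c}
piece 7:f rests on {6:f}
piece 8:c rests on {7:f}
minimal pieces: {0:b, 1:a}
ways to finish when only these pieces remain (= sum over removing one remaining piece with nothing left below it):
  1 left: {8}→1
  2 left: {7,8}→1
  3 left: {6,7,8}→1
  4 left: {4,6,7,8}→1  {5,6,7,8}→1
  5 left: {1,5,6,7,8}→1  {3,4,6,7,8}→1  {4,5,6,7,8}→2
  6 left: {1,4,5,6,7,8}→3  {2,3,4,6,7,8}→1  {3,4,5,6,7,8}→3
  7 left: {0,2,3,4,6,7,8}→1  {1,3,4,5,6,7,8}→6  {2,3,4,5,6,7,8}→4
  placing 0:b first → 10 extensions
  placing 1:a first → 5 extensions
total linear extensions = 15

15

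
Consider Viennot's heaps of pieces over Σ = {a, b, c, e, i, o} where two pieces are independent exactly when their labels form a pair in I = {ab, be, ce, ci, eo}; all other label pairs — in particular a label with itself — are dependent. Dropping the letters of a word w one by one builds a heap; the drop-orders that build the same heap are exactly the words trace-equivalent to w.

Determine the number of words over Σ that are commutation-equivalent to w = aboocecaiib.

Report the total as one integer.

drop 0:a onto floor
drop 1:b onto floor
drop 2:o onto {0:a, 1:b}
drop 3:o onto {2:o}
drop 4:c onto {3:o}
drop 5:e onto {0:a}
drop 6:c onto {4:c}
drop 7:a onto {5:e, 6:c}
drop 8:i onto {7:a}
drop 9:i onto {8:i}
drop 10:b onto {9:i}
ground layer = {0:a, 1:b}
drop-orders for the pieces not yet dropped (sum over which currently-grounded one goes next):
  1 to go: {10} 1
  2 to go: {9,10} 1
  3 to go: {8,9,10} 1
  4 to go: {7,8,9,10} 1
  5 to go: {5,7,8,9,10} 1  {6,7,8,9,10} 1
  6 to go: {4,6,7,8,9,10} 1  {5,6,7,8,9,10} 2
  7 to go: {3,4,6,7,8,9,10} 1  {4,5,6,7,8,9,10} 3
  8 to go: {2,3,4,6,7,8,9,10} 1  {3,4,5,6,7,8,9,10} 4
  9 to go: {1,2,3,4,6,7,8,9,10} 1  {2,3,4,5,6,7,8,9,10} 5
  if 0:a drops first: 6 orders
  if 1:b drops first: 5 orders
heap linearizations: 11

11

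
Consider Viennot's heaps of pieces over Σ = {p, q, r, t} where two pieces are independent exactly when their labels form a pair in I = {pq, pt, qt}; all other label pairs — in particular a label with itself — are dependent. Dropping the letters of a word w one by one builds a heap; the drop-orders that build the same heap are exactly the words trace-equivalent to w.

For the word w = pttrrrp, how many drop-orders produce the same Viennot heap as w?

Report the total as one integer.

3

piece 0:p — minimal
piece 1:t — minimal
piece 2:t rests on {1:t}
piece 3:r rests on {0:p, 2:t}
piece 4:r rests on {3:r}
piece 5:r rests on {4:r}
piece 6:p rests on {5:r}
minimal pieces: {0:p, 1:t}
ways to finish when only these pieces remain (= sum over removing one remaining piece with nothing left below it):
  1 left: {6}→1
  2 left: {5,6}→1
  3 left: {4,5,6}→1
  4 left: {3,4,5,6}→1
  5 left: {0,3,4,5,6}→1  {2,3,4,5,6}→1
  placing 0:p first → 1 extensions
  placing 1:t first → 2 extensions
total linear extensions = 3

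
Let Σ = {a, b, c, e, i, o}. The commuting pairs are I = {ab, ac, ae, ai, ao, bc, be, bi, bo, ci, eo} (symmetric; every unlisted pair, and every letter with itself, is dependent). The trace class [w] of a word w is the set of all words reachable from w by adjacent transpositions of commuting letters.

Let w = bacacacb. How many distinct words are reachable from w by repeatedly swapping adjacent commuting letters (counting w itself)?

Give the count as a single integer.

560

#0=b has no predecessor
#1=a has no predecessor
#2=c has no predecessor
#3=a depends on [1:a]
#4=c depends on [2:c]
#5=a depends on [3:a]
#6=c depends on [4:c]
#7=b depends on [0:b]
sources: [0:b, 1:a, 2:c]
N(rest) = Σ N(rest − s) over sources s of rest; N(one piece) = 1:
  size 1 → [5]=1  [6]=1  [7]=1
  size 2 → [0,7]=1  [3,5]=1  [4,6]=1  [5,6]=2  [5,7]=2  [6,7]=2
  size 3 → [0,5,7]=3  [0,6,7]=3  [1,3,5]=1  [2,4,6]=1  [3,5,6]=3  [3,5,7]=3  [4,5,6]=3  [4,6,7]=3  [5,6,7]=6
  size 4 → [0,3,5,7]=6  [0,4,6,7]=6  [0,5,6,7]=12  [1,3,5,6]=4  [1,3,5,7]=4  [2,4,5,6]=4  [2,4,6,7]=4  [3,4,5,6]=6  [3,5,6,7]=12  [4,5,6,7]=12
  size 5 → [0,1,3,5,7]=10  [0,2,4,6,7]=10  [0,3,5,6,7]=30  [0,4,5,6,7]=30  [1,3,4,5,6]=10  [1,3,5,6,7]=20  [2,3,4,5,6]=10  [2,4,5,6,7]=20  [3,4,5,6,7]=30
  size 6 → [0,1,3,5,6,7]=60  [0,2,4,5,6,7]=60  [0,3,4,5,6,7]=90  [1,2,3,4,5,6]=20  [1,3,4,5,6,7]=60  [2,3,4,5,6,7]=60
  first=0(b) contributes 140
  first=1(a) contributes 210
  first=2(c) contributes 210
|[w]| = 560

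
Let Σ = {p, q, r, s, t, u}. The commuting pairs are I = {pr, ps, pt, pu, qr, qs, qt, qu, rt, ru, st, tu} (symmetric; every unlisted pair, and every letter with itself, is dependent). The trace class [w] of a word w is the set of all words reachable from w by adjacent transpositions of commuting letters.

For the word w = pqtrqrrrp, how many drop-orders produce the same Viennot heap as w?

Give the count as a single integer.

630

#0=p has no predecessor
#1=q depends on [0:p]
#2=t has no predecessor
#3=r has no predecessor
#4=q depends on [1:q]
#5=r depends on [3:r]
#6=r depends on [5:r]
#7=r depends on [6:r]
#8=p depends on [4:q]
sources: [0:p, 2:t, 3:r]
N(rest) = Σ N(rest − s) over sources s of rest; N(one piece) = 1:
  size 1 → [2]=1  [7]=1  [8]=1
  size 2 → [2,7]=2  [2,8]=2  [4,8]=1  [6,7]=1  [7,8]=2
  size 3 → [1,4,8]=1  [2,4,8]=3  [2,6,7]=3  [2,7,8]=6  [4,7,8]=3  [5,6,7]=1  [6,7,8]=3
  size 4 → [0,1,4,8]=1  [1,2,4,8]=4  [1,4,7,8]=4  [2,4,7,8]=12  [2,5,6,7]=4  [2,6,7,8]=12  [3,5,6,7]=1  [4,6,7,8]=6  [5,6,7,8]=4
  size 5 → [0,1,2,4,8]=5  [0,1,4,7,8]=5  [1,2,4,7,8]=20  [1,4,6,7,8]=10  [2,3,5,6,7]=5  [2,4,6,7,8]=30  [2,5,6,7,8]=20  [3,5,6,7,8]=5  [4,5,6,7,8]=10
  size 6 → [0,1,2,4,7,8]=30  [0,1,4,6,7,8]=15  [1,2,4,6,7,8]=60  [1,4,5,6,7,8]=20  [2,3,5,6,7,8]=30  [2,4,5,6,7,8]=60  [3,4,5,6,7,8]=15
  size 7 → [0,1,2,4,6,7,8]=105  [0,1,4,5,6,7,8]=35  [1,2,4,5,6,7,8]=140  [1,3,4,5,6,7,8]=35  [2,3,4,5,6,7,8]=105
  first=0(p) contributes 280
  first=2(t) contributes 70
  first=3(r) contributes 280
|[w]| = 630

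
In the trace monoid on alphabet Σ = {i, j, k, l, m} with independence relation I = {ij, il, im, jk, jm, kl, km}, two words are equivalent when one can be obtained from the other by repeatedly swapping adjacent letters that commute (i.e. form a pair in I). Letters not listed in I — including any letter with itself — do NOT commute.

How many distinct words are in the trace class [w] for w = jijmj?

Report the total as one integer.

piece 0:j — minimal
piece 1:i — minimal
piece 2:j rests on {0:j}
piece 3:m — minimal
piece 4:j rests on {2:j}
minimal pieces: {0:j, 1:i, 3:m}
ways to finish when only these pieces remain (= sum over removing one remaining piece with nothing left below it):
  1 left: {1}→1  {3}→1  {4}→1
  2 left: {1,3}→2  {1,4}→2  {2,4}→1  {3,4}→2
  3 left: {0,2,4}→1  {1,2,4}→3  {1,3,4}→6  {2,3,4}→3
  placing 0:j first → 12 extensions
  placing 1:i first → 4 extensions
  placing 3:m first → 4 extensions
total linear extensions = 20

20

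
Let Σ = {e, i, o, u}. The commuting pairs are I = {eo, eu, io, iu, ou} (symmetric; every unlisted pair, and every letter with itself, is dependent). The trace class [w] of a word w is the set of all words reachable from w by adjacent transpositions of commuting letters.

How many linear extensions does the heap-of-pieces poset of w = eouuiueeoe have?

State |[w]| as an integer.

0(e) covers ∅
1(o) covers ∅
2(u) covers ∅
3(u) covers 2:u
4(i) covers 0:e
5(u) covers 3:u
6(e) covers 4:i
7(e) covers 6:e
8(o) covers 1:o
9(e) covers 7:e
floor of heap: 0:e, 1:o, 2:u
completions by unplaced set U, small U first (add the entries for U minus each lowest piece of U):
  |U|=1: {5}:1  {8}:1  {9}:1
  |U|=2: {1,8}:1  {3,5}:1  {5,8}:2  {5,9}:2  {7,9}:1  {8,9}:2
  |U|=3: {1,5,8}:3  {1,8,9}:3  {2,3,5}:1  {3,5,8}:3  {3,5,9}:3  {5,7,9}:3  {5,8,9}:6  {6,7,9}:1  {7,8,9}:3
  |U|=4: {1,3,5,8}:6  {1,5,8,9}:12  {1,7,8,9}:6  {2,3,5,8}:4  {2,3,5,9}:4  {3,5,7,9}:6  {3,5,8,9}:12  {4,6,7,9}:1  {5,6,7,9}:4  {5,7,8,9}:12  {6,7,8,9}:4
  |U|=5: {0,4,6,7,9}:1  {1,2,3,5,8}:10  {1,3,5,8,9}:30  {1,5,7,8,9}:30  {1,6,7,8,9}:10  {2,3,5,7,9}:10  {2,3,5,8,9}:20  {3,5,6,7,9}:10  {3,5,7,8,9}:30  {4,5,6,7,9}:5  {4,6,7,8,9}:5  {5,6,7,8,9}:20
  |U|=6: {0,4,5,6,7,9}:6  {0,4,6,7,8,9}:6  {1,2,3,5,8,9}:60  {1,3,5,7,8,9}:90  {1,4,6,7,8,9}:15  {1,5,6,7,8,9}:60  {2,3,5,6,7,9}:20  {2,3,5,7,8,9}:60  {3,4,5,6,7,9}:15  {3,5,6,7,8,9}:60  {4,5,6,7,8,9}:30
  |U|=7: {0,1,4,6,7,8,9}:21  {0,3,4,5,6,7,9}:21  {0,4,5,6,7,8,9}:42  {1,2,3,5,7,8,9}:210  {1,3,5,6,7,8,9}:210  {1,4,5,6,7,8,9}:105  {2,3,4,5,6,7,9}:35  {2,3,5,6,7,8,9}:140  {3,4,5,6,7,8,9}:105
  |U|=8: {0,1,4,5,6,7,8,9}:168  {0,2,3,4,5,6,7,9}:56  {0,3,4,5,6,7,8,9}:168  {1,2,3,5,6,7,8,9}:560  {1,3,4,5,6,7,8,9}:420  {2,3,4,5,6,7,8,9}:280
  start at 0(e): 1260
  start at 1(o): 504
  start at 2(u): 756
sum over floor = 2520

2520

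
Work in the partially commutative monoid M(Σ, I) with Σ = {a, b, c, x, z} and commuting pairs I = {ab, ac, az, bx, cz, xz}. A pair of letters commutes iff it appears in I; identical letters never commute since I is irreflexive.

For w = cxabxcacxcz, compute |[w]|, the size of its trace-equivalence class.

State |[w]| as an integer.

95

piece 0:c — minimal
piece 1:x rests on {0:c}
piece 2:a rests on {1:x}
piece 3:b rests on {0:c}
piece 4:x rests on {2:a}
piece 5:c rests on {3:b, 4:x}
piece 6:a rests on {4:x}
piece 7:c rests on {5:c}
piece 8:x rests on {6:a, 7:c}
piece 9:c rests on {8:x}
piece 10:z rests on {3:b}
minimal pieces: {0:c}
ways to finish when only these pieces remain (= sum over removing one remaining piece with nothing left below it):
  1 left: {9}→1  {10}→1
  2 left: {8,9}→1  {9,10}→2
  3 left: {6,8,9}→1  {7,8,9}→1  {8,9,10}→3
  4 left: {5,7,8,9}→1  {6,7,8,9}→2  {6,8,9,10}→4  {7,8,9,10}→4
  5 left: {5,6,7,8,9}→3  {5,7,8,9,10}→5  {6,7,8,9,10}→10
  6 left: {3,5,7,8,9,10}→5  {4,5,6,7,8,9}→3  {5,6,7,8,9,10}→18
  7 left: {2,4,5,6,7,8,9}→3  {3,5,6,7,8,9,10}→23  {4,5,6,7,8,9,10}→21
  8 left: {1,2,4,5,6,7,8,9}→3  {2,4,5,6,7,8,9,10}→24  {3,4,5,6,7,8,9,10}→44
  9 left: {1,2,4,5,6,7,8,9,10}→27  {2,3,4,5,6,7,8,9,10}→68
  placing 0:c first → 95 extensions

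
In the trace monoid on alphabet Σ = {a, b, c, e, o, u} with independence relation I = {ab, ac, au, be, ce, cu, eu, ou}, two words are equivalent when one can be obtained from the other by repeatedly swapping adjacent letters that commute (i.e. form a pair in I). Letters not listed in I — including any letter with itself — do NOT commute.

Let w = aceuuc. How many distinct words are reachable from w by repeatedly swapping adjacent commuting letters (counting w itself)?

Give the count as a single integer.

piece 0:a — minimal
piece 1:c — minimal
piece 2:e rests on {0:a}
piece 3:u — minimal
piece 4:u rests on {3:u}
piece 5:c rests on {1:c}
minimal pieces: {0:a, 1:c, 3:u}
ways to finish when only these pieces remain (= sum over removing one remaining piece with nothing left below it):
  1 left: {2}→1  {4}→1  {5}→1
  2 left: {0,2}→1  {1,5}→1  {2,4}→2  {2,5}→2  {3,4}→1  {4,5}→2
  3 left: {0,2,4}→3  {0,2,5}→3  {1,2,5}→3  {1,4,5}→3  {2,3,4}→3  {2,4,5}→6  {3,4,5}→3
  4 left: {0,1,2,5}→6  {0,2,3,4}→6  {0,2,4,5}→12  {1,2,4,5}→12  {1,3,4,5}→6  {2,3,4,5}→12
  placing 0:a first → 30 extensions
  placing 1:c first → 30 extensions
  placing 3:u first → 30 extensions
total linear extensions = 90

90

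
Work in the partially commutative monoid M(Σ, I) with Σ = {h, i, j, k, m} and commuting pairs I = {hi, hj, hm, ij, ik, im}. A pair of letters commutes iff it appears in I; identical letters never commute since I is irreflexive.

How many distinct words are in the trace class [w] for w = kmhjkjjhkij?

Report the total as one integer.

piece 0:k — minimal
piece 1:m rests on {0:k}
piece 2:h rests on {0:k}
piece 3:j rests on {1:m}
piece 4:k rests on {2:h, 3:j}
piece 5:j rests on {4:k}
piece 6:j rests on {5:j}
piece 7:h rests on {4:k}
piece 8:k rests on {6:j, 7:h}
piece 9:i — minimal
piece 10:j rests on {8:k}
minimal pieces: {0:k, 9:i}
ways to finish when only these pieces remain (= sum over removing one remaining piece with nothing left below it):
  1 left: {9}→1  {10}→1
  2 left: {8,10}→1  {9,10}→2
  3 left: {6,8,10}→1  {7,8,10}→1  {8,9,10}→3
  4 left: {5,6,8,10}→1  {6,7,8,10}→2  {6,8,9,10}→4  {7,8,9,10}→4
  5 left: {5,6,7,8,10}→3  {5,6,8,9,10}→5  {6,7,8,9,10}→10
  6 left: {4,5,6,7,8,10}→3  {5,6,7,8,9,10}→18
  7 left: {2,4,5,6,7,8,10}→3  {3,4,5,6,7,8,10}→3  {4,5,6,7,8,9,10}→21
  8 left: {1,3,4,5,6,7,8,10}→3  {2,3,4,5,6,7,8,10}→6  {2,4,5,6,7,8,9,10}→24  {3,4,5,6,7,8,9,10}→24
  9 left: {1,2,3,4,5,6,7,8,10}→9  {1,3,4,5,6,7,8,9,10}→27  {2,3,4,5,6,7,8,9,10}→54
  placing 0:k first → 90 extensions
  placing 9:i first → 9 extensions
total linear extensions = 99

99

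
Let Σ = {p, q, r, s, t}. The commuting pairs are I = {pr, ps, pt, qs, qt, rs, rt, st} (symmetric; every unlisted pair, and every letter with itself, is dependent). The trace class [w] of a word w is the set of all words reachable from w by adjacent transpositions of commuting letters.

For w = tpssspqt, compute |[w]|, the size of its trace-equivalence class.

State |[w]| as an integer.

0(t) covers ∅
1(p) covers ∅
2(s) covers ∅
3(s) covers 2:s
4(s) covers 3:s
5(p) covers 1:p
6(q) covers 5:p
7(t) covers 0:t
floor of heap: 0:t, 1:p, 2:s
completions by unplaced set U, small U first (add the entries for U minus each lowest piece of U):
  |U|=1: {4}:1  {6}:1  {7}:1
  |U|=2: {0,7}:1  {3,4}:1  {4,6}:2  {4,7}:2  {5,6}:1  {6,7}:2
  |U|=3: {0,4,7}:3  {0,6,7}:3  {1,5,6}:1  {2,3,4}:1  {3,4,6}:3  {3,4,7}:3  {4,5,6}:3  {4,6,7}:6  {5,6,7}:3
  |U|=4: {0,3,4,7}:6  {0,4,6,7}:12  {0,5,6,7}:6  {1,4,5,6}:4  {1,5,6,7}:4  {2,3,4,6}:4  {2,3,4,7}:4  {3,4,5,6}:6  {3,4,6,7}:12  {4,5,6,7}:12
  |U|=5: {0,1,5,6,7}:10  {0,2,3,4,7}:10  {0,3,4,6,7}:30  {0,4,5,6,7}:30  {1,3,4,5,6}:10  {1,4,5,6,7}:20  {2,3,4,5,6}:10  {2,3,4,6,7}:20  {3,4,5,6,7}:30
  |U|=6: {0,1,4,5,6,7}:60  {0,2,3,4,6,7}:60  {0,3,4,5,6,7}:90  {1,2,3,4,5,6}:20  {1,3,4,5,6,7}:60  {2,3,4,5,6,7}:60
  start at 0(t): 140
  start at 1(p): 210
  start at 2(s): 210
sum over floor = 560

560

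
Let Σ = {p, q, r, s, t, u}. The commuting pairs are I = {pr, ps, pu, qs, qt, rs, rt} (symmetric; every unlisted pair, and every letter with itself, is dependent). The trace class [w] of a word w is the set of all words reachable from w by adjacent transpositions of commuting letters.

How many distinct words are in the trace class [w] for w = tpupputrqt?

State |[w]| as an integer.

90

piece 0:t — minimal
piece 1:p rests on {0:t}
piece 2:u rests on {0:t}
piece 3:p rests on {1:p}
piece 4:p rests on {3:p}
piece 5:u rests on {2:u}
piece 6:t rests on {4:p, 5:u}
piece 7:r rests on {5:u}
piece 8:q rests on {4:p, 7:r}
piece 9:t rests on {6:t}
minimal pieces: {0:t}
ways to finish when only these pieces remain (= sum over removing one remaining piece with nothing left below it):
  1 left: {8}→1  {9}→1
  2 left: {6,9}→1  {7,8}→1  {8,9}→2
  3 left: {6,8,9}→3  {7,8,9}→3
  4 left: {4,6,8,9}→3  {6,7,8,9}→6
  5 left: {3,4,6,8,9}→3  {4,6,7,8,9}→9  {5,6,7,8,9}→6
  6 left: {1,3,4,6,8,9}→3  {2,5,6,7,8,9}→6  {3,4,6,7,8,9}→12  {4,5,6,7,8,9}→15
  7 left: {1,3,4,6,7,8,9}→15  {2,4,5,6,7,8,9}→21  {3,4,5,6,7,8,9}→27
  8 left: {1,3,4,5,6,7,8,9}→42  {2,3,4,5,6,7,8,9}→48
  placing 0:t first → 90 extensions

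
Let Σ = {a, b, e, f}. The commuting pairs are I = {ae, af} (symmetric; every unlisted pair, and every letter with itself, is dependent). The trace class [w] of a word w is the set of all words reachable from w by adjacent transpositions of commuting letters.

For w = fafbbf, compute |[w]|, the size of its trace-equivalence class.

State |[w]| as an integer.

0(f) covers ∅
1(a) covers ∅
2(f) covers 0:f
3(b) covers 1:a, 2:f
4(b) covers 3:b
5(f) covers 4:b
floor of heap: 0:f, 1:a
completions by unplaced set U, small U first (add the entries for U minus each lowest piece of U):
  |U|=1: {5}:1
  |U|=2: {4,5}:1
  |U|=3: {3,4,5}:1
  |U|=4: {1,3,4,5}:1  {2,3,4,5}:1
  start at 0(f): 2
  start at 1(a): 1
sum over floor = 3

3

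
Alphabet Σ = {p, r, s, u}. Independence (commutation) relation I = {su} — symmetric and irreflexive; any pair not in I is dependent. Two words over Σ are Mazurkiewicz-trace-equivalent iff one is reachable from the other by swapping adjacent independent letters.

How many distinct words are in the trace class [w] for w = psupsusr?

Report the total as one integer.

6

drop 0:p onto floor
drop 1:s onto {0:p}
drop 2:u onto {0:p}
drop 3:p onto {1:s, 2:u}
drop 4:s onto {3:p}
drop 5:u onto {3:p}
drop 6:s onto {4:s}
drop 7:r onto {5:u, 6:s}
ground layer = {0:p}
drop-orders for the pieces not yet dropped (sum over which currently-grounded one goes next):
  1 to go: {7} 1
  2 to go: {5,7} 1  {6,7} 1
  3 to go: {4,6,7} 1  {5,6,7} 2
  4 to go: {4,5,6,7} 3
  5 to go: {3,4,5,6,7} 3
  6 to go: {1,3,4,5,6,7} 3  {2,3,4,5,6,7} 3
  if 0:p drops first: 6 orders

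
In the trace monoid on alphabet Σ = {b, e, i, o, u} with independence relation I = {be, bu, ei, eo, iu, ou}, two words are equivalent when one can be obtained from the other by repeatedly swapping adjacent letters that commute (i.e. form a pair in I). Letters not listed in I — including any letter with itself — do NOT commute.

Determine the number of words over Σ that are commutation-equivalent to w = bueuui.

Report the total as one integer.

15

#0=b has no predecessor
#1=u has no predecessor
#2=e depends on [1:u]
#3=u depends on [2:e]
#4=u depends on [3:u]
#5=i depends on [0:b]
sources: [0:b, 1:u]
N(rest) = Σ N(rest − s) over sources s of rest; N(one piece) = 1:
  size 1 → [4]=1  [5]=1
  size 2 → [0,5]=1  [3,4]=1  [4,5]=2
  size 3 → [0,4,5]=3  [2,3,4]=1  [3,4,5]=3
  size 4 → [0,3,4,5]=6  [1,2,3,4]=1  [2,3,4,5]=4
  first=0(b) contributes 5
  first=1(u) contributes 10
|[w]| = 15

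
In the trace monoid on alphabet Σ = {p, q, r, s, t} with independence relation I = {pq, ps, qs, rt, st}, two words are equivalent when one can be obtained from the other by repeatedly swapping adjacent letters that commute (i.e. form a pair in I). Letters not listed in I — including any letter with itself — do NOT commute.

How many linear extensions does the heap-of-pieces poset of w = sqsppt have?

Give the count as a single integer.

0(s) covers ∅
1(q) covers ∅
2(s) covers 0:s
3(p) covers ∅
4(p) covers 3:p
5(t) covers 1:q, 4:p
floor of heap: 0:s, 1:q, 3:p
completions by unplaced set U, small U first (add the entries for U minus each lowest piece of U):
  |U|=1: {2}:1  {5}:1
  |U|=2: {0,2}:1  {1,5}:1  {2,5}:2  {4,5}:1
  |U|=3: {0,2,5}:3  {1,2,5}:3  {1,4,5}:2  {2,4,5}:3  {3,4,5}:1
  |U|=4: {0,1,2,5}:6  {0,2,4,5}:6  {1,2,4,5}:8  {1,3,4,5}:3  {2,3,4,5}:4
  start at 0(s): 15
  start at 1(q): 10
  start at 3(p): 20
sum over floor = 45

45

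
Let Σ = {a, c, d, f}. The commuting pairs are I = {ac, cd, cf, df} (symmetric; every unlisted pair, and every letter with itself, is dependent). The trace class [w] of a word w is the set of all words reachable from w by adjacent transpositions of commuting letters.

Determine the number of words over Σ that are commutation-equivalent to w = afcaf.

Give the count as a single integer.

piece 0:a — minimal
piece 1:f rests on {0:a}
piece 2:c — minimal
piece 3:a rests on {1:f}
piece 4:f rests on {3:a}
minimal pieces: {0:a, 2:c}
ways to finish when only these pieces remain (= sum over removing one remaining piece with nothing left below it):
  1 left: {2}→1  {4}→1
  2 left: {2,4}→2  {3,4}→1
  3 left: {1,3,4}→1  {2,3,4}→3
  placing 0:a first → 4 extensions
  placing 2:c first → 1 extensions
total linear extensions = 5

5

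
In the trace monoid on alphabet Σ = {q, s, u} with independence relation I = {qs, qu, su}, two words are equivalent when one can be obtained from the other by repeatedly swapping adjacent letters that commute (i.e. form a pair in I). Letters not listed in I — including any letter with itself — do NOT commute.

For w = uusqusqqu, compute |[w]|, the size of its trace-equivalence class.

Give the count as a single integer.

1260

#0=u has no predecessor
#1=u depends on [0:u]
#2=s has no predecessor
#3=q has no predecessor
#4=u depends on [1:u]
#5=s depends on [2:s]
#6=q depends on [3:q]
#7=q depends on [6:q]
#8=u depends on [4:u]
sources: [0:u, 2:s, 3:q]
N(rest) = Σ N(rest − s) over sources s of rest; N(one piece) = 1:
  size 1 → [5]=1  [7]=1  [8]=1
  size 2 → [2,5]=1  [4,8]=1  [5,7]=2  [5,8]=2  [6,7]=1  [7,8]=2
  size 3 → [1,4,8]=1  [2,5,7]=3  [2,5,8]=3  [3,6,7]=1  [4,5,8]=3  [4,7,8]=3  [5,6,7]=3  [5,7,8]=6  [6,7,8]=3
  size 4 → [0,1,4,8]=1  [1,4,5,8]=4  [1,4,7,8]=4  [2,4,5,8]=6  [2,5,6,7]=6  [2,5,7,8]=12  [3,5,6,7]=4  [3,6,7,8]=4  [4,5,7,8]=12  [4,6,7,8]=6  [5,6,7,8]=12
  size 5 → [0,1,4,5,8]=5  [0,1,4,7,8]=5  [1,2,4,5,8]=10  [1,4,5,7,8]=20  [1,4,6,7,8]=10  [2,3,5,6,7]=10  [2,4,5,7,8]=30  [2,5,6,7,8]=30  [3,4,6,7,8]=10  [3,5,6,7,8]=20  [4,5,6,7,8]=30
  size 6 → [0,1,2,4,5,8]=15  [0,1,4,5,7,8]=30  [0,1,4,6,7,8]=15  [1,2,4,5,7,8]=60  [1,3,4,6,7,8]=20  [1,4,5,6,7,8]=60  [2,3,5,6,7,8]=60  [2,4,5,6,7,8]=90  [3,4,5,6,7,8]=60
  size 7 → [0,1,2,4,5,7,8]=105  [0,1,3,4,6,7,8]=35  [0,1,4,5,6,7,8]=105  [1,2,4,5,6,7,8]=210  [1,3,4,5,6,7,8]=140  [2,3,4,5,6,7,8]=210
  first=0(u) contributes 560
  first=2(s) contributes 280
  first=3(q) contributes 420
|[w]| = 1260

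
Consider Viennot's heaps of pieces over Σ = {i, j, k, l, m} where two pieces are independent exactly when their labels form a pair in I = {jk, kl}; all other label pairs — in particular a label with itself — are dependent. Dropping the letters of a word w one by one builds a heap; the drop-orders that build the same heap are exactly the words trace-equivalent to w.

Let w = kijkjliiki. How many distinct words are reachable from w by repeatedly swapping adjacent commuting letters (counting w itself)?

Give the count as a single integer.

drop 0:k onto floor
drop 1:i onto {0:k}
drop 2:j onto {1:i}
drop 3:k onto {1:i}
drop 4:j onto {2:j}
drop 5:l onto {4:j}
drop 6:i onto {3:k, 5:l}
drop 7:i onto {6:i}
drop 8:k onto {7:i}
drop 9:i onto {8:k}
ground layer = {0:k}
drop-orders for the pieces not yet dropped (sum over which currently-grounded one goes next):
  1 to go: {9} 1
  2 to go: {8,9} 1
  3 to go: {7,8,9} 1
  4 to go: {6,7,8,9} 1
  5 to go: {3,6,7,8,9} 1  {5,6,7,8,9} 1
  6 to go: {3,5,6,7,8,9} 2  {4,5,6,7,8,9} 1
  7 to go: {2,4,5,6,7,8,9} 1  {3,4,5,6,7,8,9} 3
  8 to go: {2,3,4,5,6,7,8,9} 4
  if 0:k drops first: 4 orders

4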